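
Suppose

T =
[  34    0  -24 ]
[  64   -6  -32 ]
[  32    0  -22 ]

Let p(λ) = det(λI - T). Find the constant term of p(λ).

120

p(λ) = λ^3 - 6λ^2 - 52λ + 120.
The constant term is 120.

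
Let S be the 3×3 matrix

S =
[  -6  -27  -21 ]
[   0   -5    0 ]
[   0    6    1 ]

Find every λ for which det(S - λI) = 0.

The characteristic polynomial is p(λ) = det(λI - S).
Expanding the 3×3 determinant: p(λ) = λ^3 + 10λ^2 + 19λ - 30.
Try λ = -6: p(-6) = 0, so -6 is a root.
Dividing by (λ + 6) leaves λ^2 + 4λ - 5.
The quadratic factors as (λ + 5)·(λ - 1).
Eigenvalues: -6, -5, 1.

-6, -5, 1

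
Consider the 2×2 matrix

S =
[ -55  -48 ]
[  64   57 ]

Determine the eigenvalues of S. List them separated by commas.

det(S - sI) = (-55 - s)(57 - s) - (-48)·(64) = s^2 - 2s - 63.
This factors as (s + 7)·(s - 9) = 0.
Eigenvalues: -7, 9.

-7, 9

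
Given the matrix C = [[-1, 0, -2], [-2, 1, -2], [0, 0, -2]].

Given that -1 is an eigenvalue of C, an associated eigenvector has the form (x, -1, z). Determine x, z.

We need (C + 1I)v = 0.
C + 1I = [[0, 0, -2], [-2, 2, -2], [0, 0, -1]].
Row 1: (0)·x + (0)·-1 + (-2)·z = 0
Row 2: (-2)·x + (2)·-1 + (-2)·z = 0
Row 3: (0)·x + (0)·-1 + (-1)·z = 0
Solving gives x = -1, z = 0.
Check: C·(-1, -1, 0) = (1, 1, 0) = -1·(-1, -1, 0).

-1, 0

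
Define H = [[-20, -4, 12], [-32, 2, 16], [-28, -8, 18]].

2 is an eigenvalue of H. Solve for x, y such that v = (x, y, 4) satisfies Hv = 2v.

We need (H - 2I)v = 0.
H - 2I = [[-22, -4, 12], [-32, 0, 16], [-28, -8, 16]].
Row 1: (-22)·x + (-4)·y + (12)·4 = 0
Row 2: (-32)·x + (0)·y + (16)·4 = 0
Row 3: (-28)·x + (-8)·y + (16)·4 = 0
Solving gives x = 2, y = 1.
Check: H·(2, 1, 4) = (4, 2, 8) = 2·(2, 1, 4).

2, 1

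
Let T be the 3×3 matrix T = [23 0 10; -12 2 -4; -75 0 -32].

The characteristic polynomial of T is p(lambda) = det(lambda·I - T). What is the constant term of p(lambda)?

-28

p(lambda) = lambda^3 + 7·lambda^2 - 4·lambda - 28.
The constant term is -28.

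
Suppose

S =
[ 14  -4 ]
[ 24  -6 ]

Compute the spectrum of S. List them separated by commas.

2, 6

det(S - λI) = (14 - λ)(-6 - λ) - (-4)·(24) = λ^2 - 8λ + 12.
This factors as (λ - 2)·(λ - 6) = 0.
Eigenvalues: 2, 6.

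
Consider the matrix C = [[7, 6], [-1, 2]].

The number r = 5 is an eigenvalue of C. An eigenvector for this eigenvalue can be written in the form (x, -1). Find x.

3

We need (C - 5I)v = 0.
C - 5I = [[2, 6], [-1, -3]].
Row 1: (2)·x + (6)·-1 = 0
Row 2: (-1)·x + (-3)·-1 = 0
Solving gives x = 3.
Check: C·(3, -1) = (15, -5) = 5·(3, -1).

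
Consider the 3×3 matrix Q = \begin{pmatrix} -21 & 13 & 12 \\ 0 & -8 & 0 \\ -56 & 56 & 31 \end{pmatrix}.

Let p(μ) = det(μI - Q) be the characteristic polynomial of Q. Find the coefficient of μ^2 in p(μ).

-2

The coefficient of μ^2 of det(μI - Q) is −trace(Q).
trace(Q) = (-21) + (-8) + (31) = 2, so the coefficient is -2.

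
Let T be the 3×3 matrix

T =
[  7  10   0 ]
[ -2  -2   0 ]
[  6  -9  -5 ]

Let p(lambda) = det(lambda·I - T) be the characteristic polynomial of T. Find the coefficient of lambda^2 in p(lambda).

0

The coefficient of lambda^2 of det(lambda·I - T) is −trace(T).
trace(T) = (7) + (-2) + (-5) = 0, so the coefficient is 0.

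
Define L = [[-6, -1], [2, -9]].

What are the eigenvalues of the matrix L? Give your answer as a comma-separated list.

-8, -7

det(L - tI) = (-6 - t)(-9 - t) - (-1)·(2) = t^2 + 15t + 56.
This factors as (t + 8)·(t + 7) = 0.
Eigenvalues: -8, -7.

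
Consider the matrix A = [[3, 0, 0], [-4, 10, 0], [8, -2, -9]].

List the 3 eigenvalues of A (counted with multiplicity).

A is lower triangular, so its eigenvalues are the diagonal entries.
Diagonal: 3, 10, -9.

-9, 3, 10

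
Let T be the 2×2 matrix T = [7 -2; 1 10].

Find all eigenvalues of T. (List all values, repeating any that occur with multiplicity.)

det(T - sI) = (7 - s)(10 - s) - (-2)·(1) = s^2 - 17s + 72.
This factors as (s - 8)·(s - 9) = 0.
Eigenvalues: 8, 9.

8, 9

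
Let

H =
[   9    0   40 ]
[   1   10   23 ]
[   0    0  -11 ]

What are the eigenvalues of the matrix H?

The characteristic polynomial is p(t) = det(tI - H).
Expanding the 3×3 determinant: p(t) = t^3 - 8t^2 - 119t + 990.
Since p(-11) = 0, t = -11 is a root.
Dividing by (t + 11) leaves t^2 - 19t + 90.
The quadratic factors as (t - 9)·(t - 10).
Eigenvalues: -11, 9, 10.

-11, 9, 10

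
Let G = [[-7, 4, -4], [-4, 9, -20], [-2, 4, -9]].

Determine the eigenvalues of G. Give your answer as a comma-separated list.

Set up det(λI - G) = 0.
Cofactor expansion gives p(λ) = λ^3 + 7λ^2 + 7λ - 15.
Try λ = -3: p(-3) = 0, so -3 is a root.
Factor out (λ + 3): p(λ) = (λ + 3)·(λ^2 + 4λ - 5).
The quadratic factors as (λ + 5)·(λ - 1).
Eigenvalues: -5, -3, 1.

-5, -3, 1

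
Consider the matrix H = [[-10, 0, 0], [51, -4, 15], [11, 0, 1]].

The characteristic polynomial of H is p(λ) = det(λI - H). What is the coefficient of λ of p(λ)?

p(λ) = λ^3 + 13λ^2 + 26λ - 40.
The coefficient of λ is 26.

26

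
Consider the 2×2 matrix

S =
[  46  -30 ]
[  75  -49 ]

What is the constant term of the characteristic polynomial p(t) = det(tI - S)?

-4

p(0) = det(0·I − S) = det(−S) = (−1)^2·det(S).
det(S) = -4, so p(0) = -4.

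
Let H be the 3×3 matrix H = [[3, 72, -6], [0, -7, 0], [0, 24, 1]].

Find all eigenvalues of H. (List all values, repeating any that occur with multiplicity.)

-7, 1, 3

Set up det(rI - H) = 0.
Cofactor expansion gives p(r) = r^3 + 3r^2 - 25r + 21.
Rational-root test: r = 1 gives p(1) = 0.
Dividing by (r - 1) leaves r^2 + 4r - 21.
The quadratic factors as (r + 7)·(r - 3).
Eigenvalues: -7, 1, 3.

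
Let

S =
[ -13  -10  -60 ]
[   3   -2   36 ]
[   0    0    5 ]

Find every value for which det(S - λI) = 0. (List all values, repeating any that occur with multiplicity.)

-8, -7, 5

The characteristic polynomial is p(r) = det(rI - S).
Expanding the 3×3 determinant: p(r) = r^3 + 10r^2 - 19r - 280.
Rational-root test: r = -7 gives p(-7) = 0.
Dividing by (r + 7) leaves r^2 + 3r - 40.
The quadratic factors as (r + 8)·(r - 5).
Eigenvalues: -8, -7, 5.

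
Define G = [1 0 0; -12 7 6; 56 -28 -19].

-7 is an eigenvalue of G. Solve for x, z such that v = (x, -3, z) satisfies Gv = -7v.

0, 7

We need (G + 7I)v = 0.
G + 7I = [[8, 0, 0], [-12, 14, 6], [56, -28, -12]].
Row 1: (8)·x + (0)·-3 + (0)·z = 0
Row 2: (-12)·x + (14)·-3 + (6)·z = 0
Row 3: (56)·x + (-28)·-3 + (-12)·z = 0
Solving gives x = 0, z = 7.
Check: G·(0, -3, 7) = (0, 21, -49) = -7·(0, -3, 7).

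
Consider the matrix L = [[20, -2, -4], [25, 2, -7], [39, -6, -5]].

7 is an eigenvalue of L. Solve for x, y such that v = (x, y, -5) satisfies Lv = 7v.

We need (L - 7I)v = 0.
L - 7I = [[13, -2, -4], [25, -5, -7], [39, -6, -12]].
Row 1: (13)·x + (-2)·y + (-4)·-5 = 0
Row 2: (25)·x + (-5)·y + (-7)·-5 = 0
Row 3: (39)·x + (-6)·y + (-12)·-5 = 0
Solving gives x = -2, y = -3.
Check: L·(-2, -3, -5) = (-14, -21, -35) = 7·(-2, -3, -5).

-2, -3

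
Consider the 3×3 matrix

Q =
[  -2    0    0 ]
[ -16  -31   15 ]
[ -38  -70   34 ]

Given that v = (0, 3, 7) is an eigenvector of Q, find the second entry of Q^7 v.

First find the eigenvalue: Qv = (0, 12, 28) = 4·(0, 3, 7), so λ = 4.
Then Q^7 v = λ^7·v = 4^7·(0, 3, 7) = 16384·(0, 3, 7) = (0, 49152, 114688).

49152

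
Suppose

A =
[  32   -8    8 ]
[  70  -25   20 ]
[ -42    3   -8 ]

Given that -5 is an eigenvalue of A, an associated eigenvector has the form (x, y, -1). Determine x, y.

0, -1

We need (A + 5I)v = 0.
A + 5I = [[37, -8, 8], [70, -20, 20], [-42, 3, -3]].
Row 1: (37)·x + (-8)·y + (8)·-1 = 0
Row 2: (70)·x + (-20)·y + (20)·-1 = 0
Row 3: (-42)·x + (3)·y + (-3)·-1 = 0
Solving gives x = 0, y = -1.
Check: A·(0, -1, -1) = (0, 5, 5) = -5·(0, -1, -1).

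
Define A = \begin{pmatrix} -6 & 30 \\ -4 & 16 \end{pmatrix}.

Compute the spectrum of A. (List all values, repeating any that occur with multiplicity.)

det(A - sI) = (-6 - s)(16 - s) - (30)·(-4) = s^2 - 10s + 24.
This factors as (s - 4)·(s - 6) = 0.
Eigenvalues: 4, 6.

4, 6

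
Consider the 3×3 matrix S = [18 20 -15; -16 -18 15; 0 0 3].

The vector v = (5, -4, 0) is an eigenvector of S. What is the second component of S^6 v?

-256

First find the eigenvalue: Sv = (10, -8, 0) = 2·(5, -4, 0), so λ = 2.
Then S^6 v = λ^6·v = 2^6·(5, -4, 0) = 64·(5, -4, 0) = (320, -256, 0).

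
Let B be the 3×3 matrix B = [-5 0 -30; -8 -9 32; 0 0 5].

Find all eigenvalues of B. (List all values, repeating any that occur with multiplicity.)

Set up det(sI - B) = 0.
Cofactor expansion gives p(s) = s^3 + 9s^2 - 25s - 225.
Try s = 5: p(5) = 0, so 5 is a root.
Dividing by (s - 5) leaves s^2 + 14s + 45.
The quadratic factors as (s + 9)·(s + 5).
Eigenvalues: -9, -5, 5.

-9, -5, 5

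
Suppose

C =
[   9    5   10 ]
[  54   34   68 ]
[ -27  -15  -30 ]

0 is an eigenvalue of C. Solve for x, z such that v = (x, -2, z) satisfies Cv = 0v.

We need (C)v = 0.
C = [[9, 5, 10], [54, 34, 68], [-27, -15, -30]].
Row 1: (9)·x + (5)·-2 + (10)·z = 0
Row 2: (54)·x + (34)·-2 + (68)·z = 0
Row 3: (-27)·x + (-15)·-2 + (-30)·z = 0
Solving gives x = 0, z = 1.
Check: C·(0, -2, 1) = (0, 0, 0) = 0·(0, -2, 1).

0, 1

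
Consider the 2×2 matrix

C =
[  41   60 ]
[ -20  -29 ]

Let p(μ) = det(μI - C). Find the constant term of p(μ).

p(μ) = μ^2 - 12μ + 11.
The constant term is 11.

11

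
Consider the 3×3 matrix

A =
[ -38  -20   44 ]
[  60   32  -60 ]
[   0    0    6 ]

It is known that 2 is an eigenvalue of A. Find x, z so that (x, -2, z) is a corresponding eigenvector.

1, 0

We need (A - 2I)v = 0.
A - 2I = [[-40, -20, 44], [60, 30, -60], [0, 0, 4]].
Row 1: (-40)·x + (-20)·-2 + (44)·z = 0
Row 2: (60)·x + (30)·-2 + (-60)·z = 0
Row 3: (0)·x + (0)·-2 + (4)·z = 0
Solving gives x = 1, z = 0.
Check: A·(1, -2, 0) = (2, -4, 0) = 2·(1, -2, 0).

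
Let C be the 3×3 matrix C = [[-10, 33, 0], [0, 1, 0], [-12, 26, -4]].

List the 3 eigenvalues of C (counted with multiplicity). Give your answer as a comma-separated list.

Set up det(λI - C) = 0.
Cofactor expansion gives p(λ) = λ^3 + 13λ^2 + 26λ - 40.
Since p(1) = 0, λ = 1 is a root.
Dividing by (λ - 1) leaves λ^2 + 14λ + 40.
The quadratic factors as (λ + 10)·(λ + 4).
Eigenvalues: -10, -4, 1.

-10, -4, 1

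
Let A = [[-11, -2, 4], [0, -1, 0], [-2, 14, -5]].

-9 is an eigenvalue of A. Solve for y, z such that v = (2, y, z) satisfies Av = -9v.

0, 1

We need (A + 9I)v = 0.
A + 9I = [[-2, -2, 4], [0, 8, 0], [-2, 14, 4]].
Row 1: (-2)·2 + (-2)·y + (4)·z = 0
Row 2: (0)·2 + (8)·y + (0)·z = 0
Row 3: (-2)·2 + (14)·y + (4)·z = 0
Solving gives y = 0, z = 1.
Check: A·(2, 0, 1) = (-18, 0, -9) = -9·(2, 0, 1).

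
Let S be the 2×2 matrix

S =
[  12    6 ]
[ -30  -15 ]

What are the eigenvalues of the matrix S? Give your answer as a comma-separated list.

det(S - λI) = (12 - λ)(-15 - λ) - (6)·(-30) = λ^2 + 3λ.
This factors as (λ + 3)·λ = 0.
Eigenvalues: -3, 0.

-3, 0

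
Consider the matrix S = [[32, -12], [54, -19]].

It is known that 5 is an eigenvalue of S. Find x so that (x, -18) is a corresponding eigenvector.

We need (S - 5I)v = 0.
S - 5I = [[27, -12], [54, -24]].
Row 1: (27)·x + (-12)·-18 = 0
Row 2: (54)·x + (-24)·-18 = 0
Solving gives x = -8.
Check: S·(-8, -18) = (-40, -90) = 5·(-8, -18).

-8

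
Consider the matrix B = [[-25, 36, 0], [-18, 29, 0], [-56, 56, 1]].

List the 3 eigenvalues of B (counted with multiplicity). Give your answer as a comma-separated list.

-7, 1, 11

Set up det(μI - B) = 0.
Expanding the 3×3 determinant: p(μ) = μ^3 - 5μ^2 - 73μ + 77.
Rational-root test: μ = -7 gives p(-7) = 0.
Dividing by (μ + 7) leaves μ^2 - 12μ + 11.
The quadratic factors as (μ - 1)·(μ - 11).
Eigenvalues: -7, 1, 11.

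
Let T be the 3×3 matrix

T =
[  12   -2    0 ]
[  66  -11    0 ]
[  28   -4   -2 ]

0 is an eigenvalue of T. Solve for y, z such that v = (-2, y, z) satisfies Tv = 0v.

-12, -4

We need (T)v = 0.
T = [[12, -2, 0], [66, -11, 0], [28, -4, -2]].
Row 1: (12)·-2 + (-2)·y + (0)·z = 0
Row 2: (66)·-2 + (-11)·y + (0)·z = 0
Row 3: (28)·-2 + (-4)·y + (-2)·z = 0
Solving gives y = -12, z = -4.
Check: T·(-2, -12, -4) = (0, 0, 0) = 0·(-2, -12, -4).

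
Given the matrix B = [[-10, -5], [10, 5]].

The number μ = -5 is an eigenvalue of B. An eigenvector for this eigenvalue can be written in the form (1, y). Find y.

-1

We need (B + 5I)v = 0.
B + 5I = [[-5, -5], [10, 10]].
Row 1: (-5)·1 + (-5)·y = 0
Row 2: (10)·1 + (10)·y = 0
Solving gives y = -1.
Check: B·(1, -1) = (-5, 5) = -5·(1, -1).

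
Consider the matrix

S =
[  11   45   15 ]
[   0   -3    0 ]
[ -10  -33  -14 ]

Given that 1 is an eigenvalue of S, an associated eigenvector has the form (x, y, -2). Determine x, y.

We need (S - 1I)v = 0.
S - 1I = [[10, 45, 15], [0, -4, 0], [-10, -33, -15]].
Row 1: (10)·x + (45)·y + (15)·-2 = 0
Row 2: (0)·x + (-4)·y + (0)·-2 = 0
Row 3: (-10)·x + (-33)·y + (-15)·-2 = 0
Solving gives x = 3, y = 0.
Check: S·(3, 0, -2) = (3, 0, -2) = 1·(3, 0, -2).

3, 0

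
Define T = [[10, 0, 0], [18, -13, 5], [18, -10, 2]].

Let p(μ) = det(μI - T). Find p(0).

-240

p(0) = det(0·I − T) = det(−T) = (−1)^3·det(T).
det(T) = 240, so p(0) = -240.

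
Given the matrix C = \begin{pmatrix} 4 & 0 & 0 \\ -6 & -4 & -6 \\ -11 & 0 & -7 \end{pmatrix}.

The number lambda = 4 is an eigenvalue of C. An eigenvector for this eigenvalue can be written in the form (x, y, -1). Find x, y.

1, 0

We need (C - 4I)v = 0.
C - 4I = [[0, 0, 0], [-6, -8, -6], [-11, 0, -11]].
Row 1: (0)·x + (0)·y + (0)·-1 = 0
Row 2: (-6)·x + (-8)·y + (-6)·-1 = 0
Row 3: (-11)·x + (0)·y + (-11)·-1 = 0
Solving gives x = 1, y = 0.
Check: C·(1, 0, -1) = (4, 0, -4) = 4·(1, 0, -1).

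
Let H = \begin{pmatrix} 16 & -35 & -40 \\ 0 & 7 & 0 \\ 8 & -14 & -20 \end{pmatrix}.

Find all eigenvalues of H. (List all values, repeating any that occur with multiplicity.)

The characteristic polynomial is p(r) = det(rI - H).
Cofactor expansion gives p(r) = r^3 - 3r^2 - 28r.
Rational-root test: r = -4 gives p(-4) = 0.
Dividing by (r + 4) leaves r^2 - 7r.
The quadratic factors as r·(r - 7).
Eigenvalues: -4, 0, 7.

-4, 0, 7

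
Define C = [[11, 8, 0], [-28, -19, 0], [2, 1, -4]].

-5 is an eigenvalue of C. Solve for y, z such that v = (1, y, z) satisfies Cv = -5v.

We need (C + 5I)v = 0.
C + 5I = [[16, 8, 0], [-28, -14, 0], [2, 1, 1]].
Row 1: (16)·1 + (8)·y + (0)·z = 0
Row 2: (-28)·1 + (-14)·y + (0)·z = 0
Row 3: (2)·1 + (1)·y + (1)·z = 0
Solving gives y = -2, z = 0.
Check: C·(1, -2, 0) = (-5, 10, 0) = -5·(1, -2, 0).

-2, 0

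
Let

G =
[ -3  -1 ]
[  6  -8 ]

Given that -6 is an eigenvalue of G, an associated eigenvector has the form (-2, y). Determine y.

-6

We need (G + 6I)v = 0.
G + 6I = [[3, -1], [6, -2]].
Row 1: (3)·-2 + (-1)·y = 0
Row 2: (6)·-2 + (-2)·y = 0
Solving gives y = -6.
Check: G·(-2, -6) = (12, 36) = -6·(-2, -6).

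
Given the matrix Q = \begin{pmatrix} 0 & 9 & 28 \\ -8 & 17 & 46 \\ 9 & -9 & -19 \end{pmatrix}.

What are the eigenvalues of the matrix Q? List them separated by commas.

-10, -1, 9

Compute the characteristic polynomial p(t) = det(tI - Q).
Cofactor expansion gives p(t) = t^3 + 2t^2 - 89t - 90.
Since p(-10) = 0, t = -10 is a root.
Dividing by (t + 10) leaves t^2 - 8t - 9.
The quadratic factors as (t + 1)·(t - 9).
Eigenvalues: -10, -1, 9.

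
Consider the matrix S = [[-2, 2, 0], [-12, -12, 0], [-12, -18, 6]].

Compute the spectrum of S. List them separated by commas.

-8, -6, 6

Compute the characteristic polynomial p(r) = det(rI - S).
Cofactor expansion gives p(r) = r^3 + 8r^2 - 36r - 288.
Try r = -8: p(-8) = 0, so -8 is a root.
Factor out (r + 8): p(r) = (r + 8)·(r^2 - 36).
The quadratic factors as (r + 6)·(r - 6).
Eigenvalues: -8, -6, 6.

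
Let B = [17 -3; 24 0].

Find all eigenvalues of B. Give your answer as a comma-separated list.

8, 9

det(B - λI) = (17 - λ)(0 - λ) - (-3)·(24) = λ^2 - 17λ + 72.
This factors as (λ - 8)·(λ - 9) = 0.
Eigenvalues: 8, 9.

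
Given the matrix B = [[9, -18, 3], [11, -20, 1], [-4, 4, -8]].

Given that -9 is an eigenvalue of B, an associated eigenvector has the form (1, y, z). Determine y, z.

1, 0

We need (B + 9I)v = 0.
B + 9I = [[18, -18, 3], [11, -11, 1], [-4, 4, 1]].
Row 1: (18)·1 + (-18)·y + (3)·z = 0
Row 2: (11)·1 + (-11)·y + (1)·z = 0
Row 3: (-4)·1 + (4)·y + (1)·z = 0
Solving gives y = 1, z = 0.
Check: B·(1, 1, 0) = (-9, -9, 0) = -9·(1, 1, 0).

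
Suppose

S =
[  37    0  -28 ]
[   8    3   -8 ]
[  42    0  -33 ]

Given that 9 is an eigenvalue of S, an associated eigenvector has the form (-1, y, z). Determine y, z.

We need (S - 9I)v = 0.
S - 9I = [[28, 0, -28], [8, -6, -8], [42, 0, -42]].
Row 1: (28)·-1 + (0)·y + (-28)·z = 0
Row 2: (8)·-1 + (-6)·y + (-8)·z = 0
Row 3: (42)·-1 + (0)·y + (-42)·z = 0
Solving gives y = 0, z = -1.
Check: S·(-1, 0, -1) = (-9, 0, -9) = 9·(-1, 0, -1).

0, -1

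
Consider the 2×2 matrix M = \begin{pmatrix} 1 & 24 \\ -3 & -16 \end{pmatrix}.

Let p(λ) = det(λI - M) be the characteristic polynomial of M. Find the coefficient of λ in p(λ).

The coefficient of λ of det(λI - M) is −trace(M).
trace(M) = (1) + (-16) = -15, so the coefficient is 15.

15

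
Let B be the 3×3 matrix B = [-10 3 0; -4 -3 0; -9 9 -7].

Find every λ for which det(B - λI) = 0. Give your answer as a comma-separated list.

-7, -7, -6

Compute the characteristic polynomial p(lambda) = det(lambda·I - B).
Expanding along the first row, p(lambda) = lambda^3 + 20·lambda^2 + 133·lambda + 294.
Since p(-6) = 0, lambda = -6 is a root.
Factor out (lambda + 6): p(lambda) = (lambda + 6)·(lambda^2 + 14·lambda + 49).
The quadratic factor is (lambda + 7)^2.
Eigenvalues: -7, -7, -6.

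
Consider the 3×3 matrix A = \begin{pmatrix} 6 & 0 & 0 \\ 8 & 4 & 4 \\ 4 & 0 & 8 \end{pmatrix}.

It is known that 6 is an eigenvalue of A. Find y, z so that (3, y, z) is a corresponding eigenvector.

0, -6

We need (A - 6I)v = 0.
A - 6I = [[0, 0, 0], [8, -2, 4], [4, 0, 2]].
Row 1: (0)·3 + (0)·y + (0)·z = 0
Row 2: (8)·3 + (-2)·y + (4)·z = 0
Row 3: (4)·3 + (0)·y + (2)·z = 0
Solving gives y = 0, z = -6.
Check: A·(3, 0, -6) = (18, 0, -36) = 6·(3, 0, -6).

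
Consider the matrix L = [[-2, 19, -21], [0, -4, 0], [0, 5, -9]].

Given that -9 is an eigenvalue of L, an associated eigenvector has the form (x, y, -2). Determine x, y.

We need (L + 9I)v = 0.
L + 9I = [[7, 19, -21], [0, 5, 0], [0, 5, 0]].
Row 1: (7)·x + (19)·y + (-21)·-2 = 0
Row 2: (0)·x + (5)·y + (0)·-2 = 0
Row 3: (0)·x + (5)·y + (0)·-2 = 0
Solving gives x = -6, y = 0.
Check: L·(-6, 0, -2) = (54, 0, 18) = -9·(-6, 0, -2).

-6, 0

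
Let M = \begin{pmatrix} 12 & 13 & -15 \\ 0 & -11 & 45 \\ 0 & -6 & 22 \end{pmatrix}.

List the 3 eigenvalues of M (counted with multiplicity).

4, 7, 12

The characteristic polynomial is p(t) = det(tI - M).
Expanding along the first row, p(t) = t^3 - 23t^2 + 160t - 336.
Rational-root test: t = 4 gives p(4) = 0.
Dividing by (t - 4) leaves t^2 - 19t + 84.
The quadratic factors as (t - 7)·(t - 12).
Eigenvalues: 4, 7, 12.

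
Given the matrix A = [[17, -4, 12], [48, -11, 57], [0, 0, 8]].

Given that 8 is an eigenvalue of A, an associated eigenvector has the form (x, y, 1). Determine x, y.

0, 3

We need (A - 8I)v = 0.
A - 8I = [[9, -4, 12], [48, -19, 57], [0, 0, 0]].
Row 1: (9)·x + (-4)·y + (12)·1 = 0
Row 2: (48)·x + (-19)·y + (57)·1 = 0
Row 3: (0)·x + (0)·y + (0)·1 = 0
Solving gives x = 0, y = 3.
Check: A·(0, 3, 1) = (0, 24, 8) = 8·(0, 3, 1).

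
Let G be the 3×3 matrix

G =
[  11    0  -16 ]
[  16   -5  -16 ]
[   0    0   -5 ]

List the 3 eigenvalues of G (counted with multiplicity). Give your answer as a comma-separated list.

-5, -5, 11

Compute the characteristic polynomial p(λ) = det(λI - G).
Expanding the 3×3 determinant: p(λ) = λ^3 - λ^2 - 85λ - 275.
Since p(-5) = 0, λ = -5 is a root.
Factor out (λ + 5): p(λ) = (λ + 5)·(λ^2 - 6λ - 55).
The quadratic factors as (λ + 5)·(λ - 11).
Eigenvalues: -5, -5, 11.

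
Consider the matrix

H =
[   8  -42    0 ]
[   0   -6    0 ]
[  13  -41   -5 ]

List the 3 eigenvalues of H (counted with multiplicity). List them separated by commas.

-6, -5, 8

Compute the characteristic polynomial p(r) = det(rI - H).
Expanding the 3×3 determinant: p(r) = r^3 + 3r^2 - 58r - 240.
Since p(-5) = 0, r = -5 is a root.
Factor out (r + 5): p(r) = (r + 5)·(r^2 - 2r - 48).
The quadratic factors as (r + 6)·(r - 8).
Eigenvalues: -6, -5, 8.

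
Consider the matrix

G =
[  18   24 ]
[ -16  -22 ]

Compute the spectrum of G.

-6, 2

det(G - sI) = (18 - s)(-22 - s) - (24)·(-16) = s^2 + 4s - 12.
This factors as (s + 6)·(s - 2) = 0.
Eigenvalues: -6, 2.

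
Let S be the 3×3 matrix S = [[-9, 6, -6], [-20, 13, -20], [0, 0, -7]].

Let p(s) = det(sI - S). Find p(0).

p(0) = det(0·I − S) = det(−S) = (−1)^3·det(S).
det(S) = -21, so p(0) = 21.

21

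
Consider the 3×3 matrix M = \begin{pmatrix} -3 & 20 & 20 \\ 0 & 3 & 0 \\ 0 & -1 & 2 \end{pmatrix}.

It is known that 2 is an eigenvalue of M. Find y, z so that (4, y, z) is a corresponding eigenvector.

0, 1

We need (M - 2I)v = 0.
M - 2I = [[-5, 20, 20], [0, 1, 0], [0, -1, 0]].
Row 1: (-5)·4 + (20)·y + (20)·z = 0
Row 2: (0)·4 + (1)·y + (0)·z = 0
Row 3: (0)·4 + (-1)·y + (0)·z = 0
Solving gives y = 0, z = 1.
Check: M·(4, 0, 1) = (8, 0, 2) = 2·(4, 0, 1).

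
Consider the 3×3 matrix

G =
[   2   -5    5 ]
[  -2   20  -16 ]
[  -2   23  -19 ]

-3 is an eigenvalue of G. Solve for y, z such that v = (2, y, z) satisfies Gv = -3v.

We need (G + 3I)v = 0.
G + 3I = [[5, -5, 5], [-2, 23, -16], [-2, 23, -16]].
Row 1: (5)·2 + (-5)·y + (5)·z = 0
Row 2: (-2)·2 + (23)·y + (-16)·z = 0
Row 3: (-2)·2 + (23)·y + (-16)·z = 0
Solving gives y = -4, z = -6.
Check: G·(2, -4, -6) = (-6, 12, 18) = -3·(2, -4, -6).

-4, -6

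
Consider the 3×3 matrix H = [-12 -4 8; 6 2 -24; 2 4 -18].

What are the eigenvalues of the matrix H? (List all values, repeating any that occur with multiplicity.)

The characteristic polynomial is p(s) = det(sI - H).
Expanding the 3×3 determinant: p(s) = s^3 + 28s^2 + 260s + 800.
Rational-root test: s = -10 gives p(-10) = 0.
Factor out (s + 10): p(s) = (s + 10)·(s^2 + 18s + 80).
The quadratic factors as (s + 10)·(s + 8).
Eigenvalues: -10, -10, -8.

-10, -10, -8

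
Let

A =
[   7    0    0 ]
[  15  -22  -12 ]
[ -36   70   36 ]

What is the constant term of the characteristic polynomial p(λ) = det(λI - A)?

p(0) = det(0·I − A) = det(−A) = (−1)^3·det(A).
det(A) = 336, so p(0) = -336.

-336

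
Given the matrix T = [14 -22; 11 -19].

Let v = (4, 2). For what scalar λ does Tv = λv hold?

Compute Tv: T·(4, 2) = (12, 6).
Since Tv = λv, compare component 1: 12 = λ·4, so λ = 3.

3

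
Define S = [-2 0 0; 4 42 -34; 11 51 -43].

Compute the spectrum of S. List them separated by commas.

-9, -2, 8

The characteristic polynomial is p(r) = det(rI - S).
Expanding along the first row, p(r) = r^3 + 3r^2 - 70r - 144.
Try r = 8: p(8) = 0, so 8 is a root.
Factor out (r - 8): p(r) = (r - 8)·(r^2 + 11r + 18).
The quadratic factors as (r + 9)·(r + 2).
Eigenvalues: -9, -2, 8.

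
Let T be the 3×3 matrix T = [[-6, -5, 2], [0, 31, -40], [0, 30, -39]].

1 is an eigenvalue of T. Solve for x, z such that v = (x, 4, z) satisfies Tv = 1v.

-2, 3

We need (T - 1I)v = 0.
T - 1I = [[-7, -5, 2], [0, 30, -40], [0, 30, -40]].
Row 1: (-7)·x + (-5)·4 + (2)·z = 0
Row 2: (0)·x + (30)·4 + (-40)·z = 0
Row 3: (0)·x + (30)·4 + (-40)·z = 0
Solving gives x = -2, z = 3.
Check: T·(-2, 4, 3) = (-2, 4, 3) = 1·(-2, 4, 3).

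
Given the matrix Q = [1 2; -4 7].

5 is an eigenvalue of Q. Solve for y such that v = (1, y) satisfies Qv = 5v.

We need (Q - 5I)v = 0.
Q - 5I = [[-4, 2], [-4, 2]].
Row 1: (-4)·1 + (2)·y = 0
Row 2: (-4)·1 + (2)·y = 0
Solving gives y = 2.
Check: Q·(1, 2) = (5, 10) = 5·(1, 2).

2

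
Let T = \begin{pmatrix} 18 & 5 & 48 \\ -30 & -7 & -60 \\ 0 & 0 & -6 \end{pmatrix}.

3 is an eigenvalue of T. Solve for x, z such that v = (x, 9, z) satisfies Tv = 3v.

-3, 0

We need (T - 3I)v = 0.
T - 3I = [[15, 5, 48], [-30, -10, -60], [0, 0, -9]].
Row 1: (15)·x + (5)·9 + (48)·z = 0
Row 2: (-30)·x + (-10)·9 + (-60)·z = 0
Row 3: (0)·x + (0)·9 + (-9)·z = 0
Solving gives x = -3, z = 0.
Check: T·(-3, 9, 0) = (-9, 27, 0) = 3·(-3, 9, 0).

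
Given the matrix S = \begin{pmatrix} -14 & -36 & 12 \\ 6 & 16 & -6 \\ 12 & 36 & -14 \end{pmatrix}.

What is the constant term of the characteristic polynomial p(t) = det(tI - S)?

32

p(0) = det(0·I − S) = det(−S) = (−1)^3·det(S).
det(S) = -32, so p(0) = 32.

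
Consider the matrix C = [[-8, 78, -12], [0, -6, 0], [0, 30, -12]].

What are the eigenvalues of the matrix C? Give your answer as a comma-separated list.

Set up det(λI - C) = 0.
Cofactor expansion gives p(λ) = λ^3 + 26λ^2 + 216λ + 576.
Since p(-6) = 0, λ = -6 is a root.
Factor out (λ + 6): p(λ) = (λ + 6)·(λ^2 + 20λ + 96).
The quadratic factors as (λ + 12)·(λ + 8).
Eigenvalues: -12, -8, -6.

-12, -8, -6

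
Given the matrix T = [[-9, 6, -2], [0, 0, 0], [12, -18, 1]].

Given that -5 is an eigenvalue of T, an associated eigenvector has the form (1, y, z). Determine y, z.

We need (T + 5I)v = 0.
T + 5I = [[-4, 6, -2], [0, 5, 0], [12, -18, 6]].
Row 1: (-4)·1 + (6)·y + (-2)·z = 0
Row 2: (0)·1 + (5)·y + (0)·z = 0
Row 3: (12)·1 + (-18)·y + (6)·z = 0
Solving gives y = 0, z = -2.
Check: T·(1, 0, -2) = (-5, 0, 10) = -5·(1, 0, -2).

0, -2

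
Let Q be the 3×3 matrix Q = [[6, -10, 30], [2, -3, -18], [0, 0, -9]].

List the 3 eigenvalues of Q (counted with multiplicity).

Compute the characteristic polynomial p(μ) = det(μI - Q).
Expanding along the first row, p(μ) = μ^3 + 6μ^2 - 25μ + 18.
Rational-root test: μ = 1 gives p(1) = 0.
Factor out (μ - 1): p(μ) = (μ - 1)·(μ^2 + 7μ - 18).
The quadratic factors as (μ + 9)·(μ - 2).
Eigenvalues: -9, 1, 2.

-9, 1, 2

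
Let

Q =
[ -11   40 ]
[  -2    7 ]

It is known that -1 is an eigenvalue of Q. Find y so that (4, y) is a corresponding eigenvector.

1

We need (Q + 1I)v = 0.
Q + 1I = [[-10, 40], [-2, 8]].
Row 1: (-10)·4 + (40)·y = 0
Row 2: (-2)·4 + (8)·y = 0
Solving gives y = 1.
Check: Q·(4, 1) = (-4, -1) = -1·(4, 1).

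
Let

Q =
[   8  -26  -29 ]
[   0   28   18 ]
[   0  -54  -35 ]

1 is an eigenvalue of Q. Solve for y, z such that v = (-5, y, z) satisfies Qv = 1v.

2, -3

We need (Q - 1I)v = 0.
Q - 1I = [[7, -26, -29], [0, 27, 18], [0, -54, -36]].
Row 1: (7)·-5 + (-26)·y + (-29)·z = 0
Row 2: (0)·-5 + (27)·y + (18)·z = 0
Row 3: (0)·-5 + (-54)·y + (-36)·z = 0
Solving gives y = 2, z = -3.
Check: Q·(-5, 2, -3) = (-5, 2, -3) = 1·(-5, 2, -3).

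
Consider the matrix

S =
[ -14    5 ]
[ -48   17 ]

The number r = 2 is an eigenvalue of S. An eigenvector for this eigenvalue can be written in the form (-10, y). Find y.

-32

We need (S - 2I)v = 0.
S - 2I = [[-16, 5], [-48, 15]].
Row 1: (-16)·-10 + (5)·y = 0
Row 2: (-48)·-10 + (15)·y = 0
Solving gives y = -32.
Check: S·(-10, -32) = (-20, -64) = 2·(-10, -32).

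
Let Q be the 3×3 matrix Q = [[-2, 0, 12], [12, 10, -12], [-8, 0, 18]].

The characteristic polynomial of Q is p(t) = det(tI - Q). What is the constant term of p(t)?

-600

p(t) = t^3 - 26t^2 + 220t - 600.
The constant term is -600.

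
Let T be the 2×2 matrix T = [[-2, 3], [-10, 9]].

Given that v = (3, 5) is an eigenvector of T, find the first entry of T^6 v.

First find the eigenvalue: Tv = (9, 15) = 3·(3, 5), so λ = 3.
Then T^6 v = λ^6·v = 3^6·(3, 5) = 729·(3, 5) = (2187, 3645).

2187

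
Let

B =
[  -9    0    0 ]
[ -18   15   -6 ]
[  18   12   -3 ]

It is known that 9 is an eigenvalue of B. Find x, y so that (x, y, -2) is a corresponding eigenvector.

0, -2

We need (B - 9I)v = 0.
B - 9I = [[-18, 0, 0], [-18, 6, -6], [18, 12, -12]].
Row 1: (-18)·x + (0)·y + (0)·-2 = 0
Row 2: (-18)·x + (6)·y + (-6)·-2 = 0
Row 3: (18)·x + (12)·y + (-12)·-2 = 0
Solving gives x = 0, y = -2.
Check: B·(0, -2, -2) = (0, -18, -18) = 9·(0, -2, -2).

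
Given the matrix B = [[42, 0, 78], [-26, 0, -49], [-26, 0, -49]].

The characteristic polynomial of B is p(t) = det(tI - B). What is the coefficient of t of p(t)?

-30

p(t) = t^3 + 7t^2 - 30t.
The coefficient of t is -30.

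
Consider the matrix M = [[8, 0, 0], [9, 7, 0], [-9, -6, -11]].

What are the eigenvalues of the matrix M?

-11, 7, 8

M is lower triangular, so its eigenvalues are the diagonal entries.
Diagonal: 8, 7, -11.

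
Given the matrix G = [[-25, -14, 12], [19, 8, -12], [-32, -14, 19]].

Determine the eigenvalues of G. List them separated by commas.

-6, 1, 7

The characteristic polynomial is p(s) = det(sI - G).
Cofactor expansion gives p(s) = s^3 - 2s^2 - 41s + 42.
Since p(7) = 0, s = 7 is a root.
Factor out (s - 7): p(s) = (s - 7)·(s^2 + 5s - 6).
The quadratic factors as (s + 6)·(s - 1).
Eigenvalues: -6, 1, 7.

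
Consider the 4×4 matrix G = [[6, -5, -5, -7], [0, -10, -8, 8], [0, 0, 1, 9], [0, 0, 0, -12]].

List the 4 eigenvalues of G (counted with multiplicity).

-12, -10, 1, 6

G is upper triangular, so its eigenvalues are the diagonal entries.
Diagonal: 6, -10, 1, -12.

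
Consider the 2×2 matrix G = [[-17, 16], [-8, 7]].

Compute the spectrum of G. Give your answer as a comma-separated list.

-9, -1

det(G - sI) = (-17 - s)(7 - s) - (16)·(-8) = s^2 + 10s + 9.
This factors as (s + 9)·(s + 1) = 0.
Eigenvalues: -9, -1.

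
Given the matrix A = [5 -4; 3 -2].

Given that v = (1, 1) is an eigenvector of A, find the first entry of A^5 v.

1

First find the eigenvalue: Av = (1, 1) = 1·(1, 1), so λ = 1.
Then A^5 v = λ^5·v = 1^5·(1, 1) = 1·(1, 1) = (1, 1).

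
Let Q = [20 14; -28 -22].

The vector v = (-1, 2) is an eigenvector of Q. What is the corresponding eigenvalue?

Compute Qv: Q·(-1, 2) = (8, -16).
Since Qv = λv, compare component 1: 8 = λ·-1, so λ = -8.

-8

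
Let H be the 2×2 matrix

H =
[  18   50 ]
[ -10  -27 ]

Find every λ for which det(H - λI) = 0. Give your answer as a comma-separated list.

-7, -2

det(H - lambda·I) = (18 - lambda)(-27 - lambda) - (50)·(-10) = lambda^2 + 9·lambda + 14.
This factors as (lambda + 7)·(lambda + 2) = 0.
Eigenvalues: -7, -2.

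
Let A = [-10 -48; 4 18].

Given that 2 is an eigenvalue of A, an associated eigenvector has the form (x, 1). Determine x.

-4

We need (A - 2I)v = 0.
A - 2I = [[-12, -48], [4, 16]].
Row 1: (-12)·x + (-48)·1 = 0
Row 2: (4)·x + (16)·1 = 0
Solving gives x = -4.
Check: A·(-4, 1) = (-8, 2) = 2·(-4, 1).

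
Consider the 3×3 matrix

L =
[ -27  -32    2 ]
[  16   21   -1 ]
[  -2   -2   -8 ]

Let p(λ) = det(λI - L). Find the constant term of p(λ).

-450

p(λ) = λ^3 + 14λ^2 - 5λ - 450.
The constant term is -450.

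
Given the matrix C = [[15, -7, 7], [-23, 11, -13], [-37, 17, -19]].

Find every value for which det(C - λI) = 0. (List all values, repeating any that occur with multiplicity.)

-2, 1, 8

Set up det(rI - C) = 0.
Cofactor expansion gives p(r) = r^3 - 7r^2 - 10r + 16.
Rational-root test: r = 1 gives p(1) = 0.
Dividing by (r - 1) leaves r^2 - 6r - 16.
The quadratic factors as (r + 2)·(r - 8).
Eigenvalues: -2, 1, 8.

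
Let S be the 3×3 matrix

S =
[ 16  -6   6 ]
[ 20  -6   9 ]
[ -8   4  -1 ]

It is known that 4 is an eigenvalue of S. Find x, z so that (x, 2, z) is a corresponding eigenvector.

1, 0

We need (S - 4I)v = 0.
S - 4I = [[12, -6, 6], [20, -10, 9], [-8, 4, -5]].
Row 1: (12)·x + (-6)·2 + (6)·z = 0
Row 2: (20)·x + (-10)·2 + (9)·z = 0
Row 3: (-8)·x + (4)·2 + (-5)·z = 0
Solving gives x = 1, z = 0.
Check: S·(1, 2, 0) = (4, 8, 0) = 4·(1, 2, 0).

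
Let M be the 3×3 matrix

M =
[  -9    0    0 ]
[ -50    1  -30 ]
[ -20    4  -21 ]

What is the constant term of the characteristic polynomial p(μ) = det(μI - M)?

p(0) = det(0·I − M) = det(−M) = (−1)^3·det(M).
det(M) = -891, so p(0) = 891.

891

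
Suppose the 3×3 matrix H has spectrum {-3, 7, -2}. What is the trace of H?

2

trace(H) is the sum of the eigenvalues: (-3) + (7) + (-2) = 2.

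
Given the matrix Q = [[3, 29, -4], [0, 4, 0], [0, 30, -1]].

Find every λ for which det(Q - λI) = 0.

-1, 3, 4

Set up det(lambda·I - Q) = 0.
Expanding along the first row, p(lambda) = lambda^3 - 6·lambda^2 + 5·lambda + 12.
Since p(-1) = 0, lambda = -1 is a root.
Factor out (lambda + 1): p(lambda) = (lambda + 1)·(lambda^2 - 7·lambda + 12).
The quadratic factors as (lambda - 3)·(lambda - 4).
Eigenvalues: -1, 3, 4.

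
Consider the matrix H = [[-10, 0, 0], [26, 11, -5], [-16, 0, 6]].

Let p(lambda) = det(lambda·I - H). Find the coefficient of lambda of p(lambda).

p(lambda) = lambda^3 - 7·lambda^2 - 104·lambda + 660.
The coefficient of lambda is -104.

-104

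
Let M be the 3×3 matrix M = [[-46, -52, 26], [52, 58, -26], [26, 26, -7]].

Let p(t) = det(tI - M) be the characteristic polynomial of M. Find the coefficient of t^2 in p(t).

The coefficient of t^2 of det(tI - M) is −trace(M).
trace(M) = (-46) + (58) + (-7) = 5, so the coefficient is -5.

-5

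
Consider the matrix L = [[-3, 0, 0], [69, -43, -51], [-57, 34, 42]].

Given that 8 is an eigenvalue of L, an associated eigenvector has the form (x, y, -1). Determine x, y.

We need (L - 8I)v = 0.
L - 8I = [[-11, 0, 0], [69, -51, -51], [-57, 34, 34]].
Row 1: (-11)·x + (0)·y + (0)·-1 = 0
Row 2: (69)·x + (-51)·y + (-51)·-1 = 0
Row 3: (-57)·x + (34)·y + (34)·-1 = 0
Solving gives x = 0, y = 1.
Check: L·(0, 1, -1) = (0, 8, -8) = 8·(0, 1, -1).

0, 1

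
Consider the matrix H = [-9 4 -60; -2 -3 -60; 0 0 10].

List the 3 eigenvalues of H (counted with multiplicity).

The characteristic polynomial is p(lambda) = det(lambda·I - H).
Expanding the 3×3 determinant: p(lambda) = lambda^3 + 2·lambda^2 - 85·lambda - 350.
Since p(-5) = 0, lambda = -5 is a root.
Dividing by (lambda + 5) leaves lambda^2 - 3·lambda - 70.
The quadratic factors as (lambda + 7)·(lambda - 10).
Eigenvalues: -7, -5, 10.

-7, -5, 10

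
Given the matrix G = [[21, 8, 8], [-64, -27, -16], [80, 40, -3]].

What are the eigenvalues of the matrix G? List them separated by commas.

-11, -3, 5

Compute the characteristic polynomial p(λ) = det(λI - G).
Expanding along the first row, p(λ) = λ^3 + 9λ^2 - 37λ - 165.
Since p(-11) = 0, λ = -11 is a root.
Dividing by (λ + 11) leaves λ^2 - 2λ - 15.
The quadratic factors as (λ + 3)·(λ - 5).
Eigenvalues: -11, -3, 5.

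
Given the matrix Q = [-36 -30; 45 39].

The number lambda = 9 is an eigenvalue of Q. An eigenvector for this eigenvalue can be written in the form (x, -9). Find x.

We need (Q - 9I)v = 0.
Q - 9I = [[-45, -30], [45, 30]].
Row 1: (-45)·x + (-30)·-9 = 0
Row 2: (45)·x + (30)·-9 = 0
Solving gives x = 6.
Check: Q·(6, -9) = (54, -81) = 9·(6, -9).

6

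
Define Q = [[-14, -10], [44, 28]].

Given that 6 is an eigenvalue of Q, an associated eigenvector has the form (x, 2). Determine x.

We need (Q - 6I)v = 0.
Q - 6I = [[-20, -10], [44, 22]].
Row 1: (-20)·x + (-10)·2 = 0
Row 2: (44)·x + (22)·2 = 0
Solving gives x = -1.
Check: Q·(-1, 2) = (-6, 12) = 6·(-1, 2).

-1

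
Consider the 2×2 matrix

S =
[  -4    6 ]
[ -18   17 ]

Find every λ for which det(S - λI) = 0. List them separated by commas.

5, 8

det(S - tI) = (-4 - t)(17 - t) - (6)·(-18) = t^2 - 13t + 40.
This factors as (t - 5)·(t - 8) = 0.
Eigenvalues: 5, 8.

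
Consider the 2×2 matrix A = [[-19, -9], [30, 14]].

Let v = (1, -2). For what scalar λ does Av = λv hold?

Compute Av: A·(1, -2) = (-1, 2).
Since Av = λv, compare component 1: -1 = λ·1, so λ = -1.

-1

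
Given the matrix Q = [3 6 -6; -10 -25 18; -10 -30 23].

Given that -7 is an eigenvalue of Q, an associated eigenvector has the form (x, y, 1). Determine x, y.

0, 1

We need (Q + 7I)v = 0.
Q + 7I = [[10, 6, -6], [-10, -18, 18], [-10, -30, 30]].
Row 1: (10)·x + (6)·y + (-6)·1 = 0
Row 2: (-10)·x + (-18)·y + (18)·1 = 0
Row 3: (-10)·x + (-30)·y + (30)·1 = 0
Solving gives x = 0, y = 1.
Check: Q·(0, 1, 1) = (0, -7, -7) = -7·(0, 1, 1).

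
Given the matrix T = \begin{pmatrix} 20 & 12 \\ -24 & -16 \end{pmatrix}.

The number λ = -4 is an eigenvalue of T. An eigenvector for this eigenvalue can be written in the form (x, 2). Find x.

We need (T + 4I)v = 0.
T + 4I = [[24, 12], [-24, -12]].
Row 1: (24)·x + (12)·2 = 0
Row 2: (-24)·x + (-12)·2 = 0
Solving gives x = -1.
Check: T·(-1, 2) = (4, -8) = -4·(-1, 2).

-1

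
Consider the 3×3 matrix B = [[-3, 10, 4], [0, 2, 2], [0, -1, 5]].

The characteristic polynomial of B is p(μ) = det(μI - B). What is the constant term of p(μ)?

p(μ) = μ^3 - 4μ^2 - 9μ + 36.
The constant term is 36.

36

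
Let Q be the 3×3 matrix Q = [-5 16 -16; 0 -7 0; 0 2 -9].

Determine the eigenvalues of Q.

Set up det(μI - Q) = 0.
Cofactor expansion gives p(μ) = μ^3 + 21μ^2 + 143μ + 315.
Rational-root test: μ = -7 gives p(-7) = 0.
Factor out (μ + 7): p(μ) = (μ + 7)·(μ^2 + 14μ + 45).
The quadratic factors as (μ + 9)·(μ + 5).
Eigenvalues: -9, -7, -5.

-9, -7, -5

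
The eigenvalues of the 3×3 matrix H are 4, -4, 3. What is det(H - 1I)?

-30

If H has eigenvalues 4, -4, 3, then H - 1I has eigenvalues 3, -5, 2.
det(H - 1I) = (3) · (-5) · (2) = -30.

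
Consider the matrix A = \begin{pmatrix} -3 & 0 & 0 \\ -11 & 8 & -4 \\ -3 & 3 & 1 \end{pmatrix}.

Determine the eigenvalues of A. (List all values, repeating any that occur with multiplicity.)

The characteristic polynomial is p(λ) = det(λI - A).
Expanding the 3×3 determinant: p(λ) = λ^3 - 6λ^2 - 7λ + 60.
Since p(-3) = 0, λ = -3 is a root.
Dividing by (λ + 3) leaves λ^2 - 9λ + 20.
The quadratic factors as (λ - 4)·(λ - 5).
Eigenvalues: -3, 4, 5.

-3, 4, 5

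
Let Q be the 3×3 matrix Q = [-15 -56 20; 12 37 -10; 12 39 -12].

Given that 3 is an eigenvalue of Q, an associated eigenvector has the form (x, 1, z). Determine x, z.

-2, 1

We need (Q - 3I)v = 0.
Q - 3I = [[-18, -56, 20], [12, 34, -10], [12, 39, -15]].
Row 1: (-18)·x + (-56)·1 + (20)·z = 0
Row 2: (12)·x + (34)·1 + (-10)·z = 0
Row 3: (12)·x + (39)·1 + (-15)·z = 0
Solving gives x = -2, z = 1.
Check: Q·(-2, 1, 1) = (-6, 3, 3) = 3·(-2, 1, 1).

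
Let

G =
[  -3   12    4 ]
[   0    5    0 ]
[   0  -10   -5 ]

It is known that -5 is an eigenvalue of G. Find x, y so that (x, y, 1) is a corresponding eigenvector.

We need (G + 5I)v = 0.
G + 5I = [[2, 12, 4], [0, 10, 0], [0, -10, 0]].
Row 1: (2)·x + (12)·y + (4)·1 = 0
Row 2: (0)·x + (10)·y + (0)·1 = 0
Row 3: (0)·x + (-10)·y + (0)·1 = 0
Solving gives x = -2, y = 0.
Check: G·(-2, 0, 1) = (10, 0, -5) = -5·(-2, 0, 1).

-2, 0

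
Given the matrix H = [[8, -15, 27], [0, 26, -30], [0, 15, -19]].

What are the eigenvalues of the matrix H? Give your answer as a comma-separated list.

-4, 8, 11

Compute the characteristic polynomial p(μ) = det(μI - H).
Expanding the 3×3 determinant: p(μ) = μ^3 - 15μ^2 + 12μ + 352.
Since p(-4) = 0, μ = -4 is a root.
Factor out (μ + 4): p(μ) = (μ + 4)·(μ^2 - 19μ + 88).
The quadratic factors as (μ - 8)·(μ - 11).
Eigenvalues: -4, 8, 11.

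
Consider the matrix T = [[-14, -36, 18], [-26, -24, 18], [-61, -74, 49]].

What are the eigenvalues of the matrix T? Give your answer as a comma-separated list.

-5, 4, 12

The characteristic polynomial is p(r) = det(rI - T).
Expanding the 3×3 determinant: p(r) = r^3 - 11r^2 - 32r + 240.
Try r = 4: p(4) = 0, so 4 is a root.
Factor out (r - 4): p(r) = (r - 4)·(r^2 - 7r - 60).
The quadratic factors as (r + 5)·(r - 12).
Eigenvalues: -5, 4, 12.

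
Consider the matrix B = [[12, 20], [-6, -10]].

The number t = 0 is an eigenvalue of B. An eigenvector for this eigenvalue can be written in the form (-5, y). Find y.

We need (B)v = 0.
B = [[12, 20], [-6, -10]].
Row 1: (12)·-5 + (20)·y = 0
Row 2: (-6)·-5 + (-10)·y = 0
Solving gives y = 3.
Check: B·(-5, 3) = (0, 0) = 0·(-5, 3).

3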